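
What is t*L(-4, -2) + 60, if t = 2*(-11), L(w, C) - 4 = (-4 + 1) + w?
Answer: 126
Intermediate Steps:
L(w, C) = 1 + w (L(w, C) = 4 + ((-4 + 1) + w) = 4 + (-3 + w) = 1 + w)
t = -22
t*L(-4, -2) + 60 = -22*(1 - 4) + 60 = -22*(-3) + 60 = 66 + 60 = 126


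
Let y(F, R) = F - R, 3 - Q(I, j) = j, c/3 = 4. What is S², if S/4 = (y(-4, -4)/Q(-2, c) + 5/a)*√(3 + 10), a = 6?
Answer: 1300/9 ≈ 144.44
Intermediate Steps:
c = 12 (c = 3*4 = 12)
Q(I, j) = 3 - j
S = 10*√13/3 (S = 4*(((-4 - 1*(-4))/(3 - 1*12) + 5/6)*√(3 + 10)) = 4*(((-4 + 4)/(3 - 12) + 5*(⅙))*√13) = 4*((0/(-9) + ⅚)*√13) = 4*((0*(-⅑) + ⅚)*√13) = 4*((0 + ⅚)*√13) = 4*(5*√13/6) = 10*√13/3 ≈ 12.019)
S² = (10*√13/3)² = 1300/9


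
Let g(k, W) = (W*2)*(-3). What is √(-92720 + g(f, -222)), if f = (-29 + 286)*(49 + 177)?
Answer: 2*I*√22847 ≈ 302.3*I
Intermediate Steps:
f = 58082 (f = 257*226 = 58082)
g(k, W) = -6*W (g(k, W) = (2*W)*(-3) = -6*W)
√(-92720 + g(f, -222)) = √(-92720 - 6*(-222)) = √(-92720 + 1332) = √(-91388) = 2*I*√22847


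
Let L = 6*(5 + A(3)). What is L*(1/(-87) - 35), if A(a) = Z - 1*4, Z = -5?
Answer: 24368/29 ≈ 840.28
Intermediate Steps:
A(a) = -9 (A(a) = -5 - 1*4 = -5 - 4 = -9)
L = -24 (L = 6*(5 - 9) = 6*(-4) = -24)
L*(1/(-87) - 35) = -24*(1/(-87) - 35) = -24*(-1/87 - 35) = -24*(-3046/87) = 24368/29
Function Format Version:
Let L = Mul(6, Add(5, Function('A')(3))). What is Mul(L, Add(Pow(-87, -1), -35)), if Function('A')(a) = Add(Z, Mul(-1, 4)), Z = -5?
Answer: Rational(24368, 29) ≈ 840.28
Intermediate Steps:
Function('A')(a) = -9 (Function('A')(a) = Add(-5, Mul(-1, 4)) = Add(-5, -4) = -9)
L = -24 (L = Mul(6, Add(5, -9)) = Mul(6, -4) = -24)
Mul(L, Add(Pow(-87, -1), -35)) = Mul(-24, Add(Pow(-87, -1), -35)) = Mul(-24, Add(Rational(-1, 87), -35)) = Mul(-24, Rational(-3046, 87)) = Rational(24368, 29)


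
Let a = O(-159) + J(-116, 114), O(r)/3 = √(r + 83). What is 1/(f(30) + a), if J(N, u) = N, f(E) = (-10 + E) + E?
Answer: -11/840 - I*√19/840 ≈ -0.013095 - 0.0051892*I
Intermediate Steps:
f(E) = -10 + 2*E
O(r) = 3*√(83 + r) (O(r) = 3*√(r + 83) = 3*√(83 + r))
a = -116 + 6*I*√19 (a = 3*√(83 - 159) - 116 = 3*√(-76) - 116 = 3*(2*I*√19) - 116 = 6*I*√19 - 116 = -116 + 6*I*√19 ≈ -116.0 + 26.153*I)
1/(f(30) + a) = 1/((-10 + 2*30) + (-116 + 6*I*√19)) = 1/((-10 + 60) + (-116 + 6*I*√19)) = 1/(50 + (-116 + 6*I*√19)) = 1/(-66 + 6*I*√19)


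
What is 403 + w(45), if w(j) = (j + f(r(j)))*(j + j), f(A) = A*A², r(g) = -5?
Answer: -6797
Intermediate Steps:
f(A) = A³
w(j) = 2*j*(-125 + j) (w(j) = (j + (-5)³)*(j + j) = (j - 125)*(2*j) = (-125 + j)*(2*j) = 2*j*(-125 + j))
403 + w(45) = 403 + 2*45*(-125 + 45) = 403 + 2*45*(-80) = 403 - 7200 = -6797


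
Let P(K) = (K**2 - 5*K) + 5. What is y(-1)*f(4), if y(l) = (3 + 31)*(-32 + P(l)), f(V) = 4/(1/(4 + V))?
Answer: -22848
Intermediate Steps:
P(K) = 5 + K**2 - 5*K
f(V) = 16 + 4*V (f(V) = 4*(4 + V) = 16 + 4*V)
y(l) = -918 - 170*l + 34*l**2 (y(l) = (3 + 31)*(-32 + (5 + l**2 - 5*l)) = 34*(-27 + l**2 - 5*l) = -918 - 170*l + 34*l**2)
y(-1)*f(4) = (-918 - 170*(-1) + 34*(-1)**2)*(16 + 4*4) = (-918 + 170 + 34*1)*(16 + 16) = (-918 + 170 + 34)*32 = -714*32 = -22848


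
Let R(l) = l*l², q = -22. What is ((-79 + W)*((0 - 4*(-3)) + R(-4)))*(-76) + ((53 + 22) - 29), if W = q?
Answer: -399106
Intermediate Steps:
W = -22
R(l) = l³
((-79 + W)*((0 - 4*(-3)) + R(-4)))*(-76) + ((53 + 22) - 29) = ((-79 - 22)*((0 - 4*(-3)) + (-4)³))*(-76) + ((53 + 22) - 29) = -101*((0 + 12) - 64)*(-76) + (75 - 29) = -101*(12 - 64)*(-76) + 46 = -101*(-52)*(-76) + 46 = 5252*(-76) + 46 = -399152 + 46 = -399106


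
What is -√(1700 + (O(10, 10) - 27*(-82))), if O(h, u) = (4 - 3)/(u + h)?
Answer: -√391405/10 ≈ -62.562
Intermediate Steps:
O(h, u) = 1/(h + u)
-√(1700 + (O(10, 10) - 27*(-82))) = -√(1700 + (1/(10 + 10) - 27*(-82))) = -√(1700 + (1/20 + 2214)) = -√(1700 + 44281/20) = -√(78281/20) = -√391405/10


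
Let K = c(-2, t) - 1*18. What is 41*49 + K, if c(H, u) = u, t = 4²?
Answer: 2007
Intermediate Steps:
t = 16
K = -2 (K = 16 - 1*18 = 16 - 18 = -2)
41*49 + K = 41*49 - 2 = 2009 - 2 = 2007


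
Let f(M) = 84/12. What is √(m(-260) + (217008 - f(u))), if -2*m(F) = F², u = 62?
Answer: √183201 ≈ 428.02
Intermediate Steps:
f(M) = 7 (f(M) = 84*(1/12) = 7)
m(F) = -F²/2
√(m(-260) + (217008 - f(u))) = √(-½*(-260)² + (217008 - 1*7)) = √(-½*67600 + (217008 - 7)) = √(-33800 + 217001) = √183201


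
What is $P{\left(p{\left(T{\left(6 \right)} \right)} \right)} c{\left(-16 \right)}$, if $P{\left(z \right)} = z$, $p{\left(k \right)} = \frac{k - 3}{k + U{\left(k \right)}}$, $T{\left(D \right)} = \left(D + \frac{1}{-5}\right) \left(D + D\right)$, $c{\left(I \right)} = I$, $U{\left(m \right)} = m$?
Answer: $- \frac{222}{29} \approx -7.6552$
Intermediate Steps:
$T{\left(D \right)} = 2 D \left(- \frac{1}{5} + D\right)$ ($T{\left(D \right)} = \left(D - \frac{1}{5}\right) 2 D = \left(- \frac{1}{5} + D\right) 2 D = 2 D \left(- \frac{1}{5} + D\right)$)
$p{\left(k \right)} = \frac{-3 + k}{2 k}$ ($p{\left(k \right)} = \frac{k - 3}{k + k} = \frac{-3 + k}{2 k}$)
$P{\left(p{\left(T{\left(6 \right)} \right)} \right)} c{\left(-16 \right)} = \frac{-3 + \frac{2}{5} \cdot 6 \left(-1 + 5 \cdot 6\right)}{2 \cdot \frac{2}{5} \cdot 6 \left(-1 + 5 \cdot 6\right)} \left(-16\right) = \frac{-3 + \frac{2}{5} \cdot 6 \left(-1 + 30\right)}{2 \cdot \frac{2}{5} \cdot 6 \left(-1 + 30\right)} \left(-16\right) = \frac{-3 + \frac{2}{5} \cdot 6 \cdot 29}{2 \cdot \frac{2}{5} \cdot 6 \cdot 29} \left(-16\right) = \frac{-3 + \frac{348}{5}}{2 \cdot \frac{348}{5}} \left(-16\right) = \frac{1}{2} \cdot \frac{5}{348} \cdot \frac{333}{5} \left(-16\right) = \frac{111}{232} \left(-16\right) = - \frac{222}{29}$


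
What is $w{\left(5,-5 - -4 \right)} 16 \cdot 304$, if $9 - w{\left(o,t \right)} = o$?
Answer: $19456$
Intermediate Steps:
$w{\left(o,t \right)} = 9 - o$
$w{\left(5,-5 - -4 \right)} 16 \cdot 304 = \left(9 - 5\right) 16 \cdot 304 = 4 \cdot 16 \cdot 304 = 64 \cdot 304 = 19456$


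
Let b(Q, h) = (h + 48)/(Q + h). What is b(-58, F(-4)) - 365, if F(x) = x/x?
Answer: -20854/57 ≈ -365.86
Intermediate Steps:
F(x) = 1
b(Q, h) = (48 + h)/(Q + h)
b(-58, F(-4)) - 365 = (48 + 1)/(-58 + 1) - 365 = 49/(-57) - 365 = -1/57*49 - 365 = -49/57 - 365 = -20854/57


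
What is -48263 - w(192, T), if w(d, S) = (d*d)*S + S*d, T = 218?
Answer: -8126471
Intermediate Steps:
w(d, S) = S*d + S*d² (w(d, S) = d²*S + S*d = S*d² + S*d = S*d + S*d²)
-48263 - w(192, T) = -48263 - 218*192*(1 + 192) = -48263 - 218*192*193 = -48263 - 1*8078208 = -48263 - 8078208 = -8126471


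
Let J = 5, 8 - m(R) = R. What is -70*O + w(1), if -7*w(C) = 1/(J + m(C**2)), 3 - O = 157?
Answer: 905519/84 ≈ 10780.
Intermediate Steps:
O = -154 (O = 3 - 1*157 = 3 - 157 = -154)
m(R) = 8 - R
w(C) = -1/(7*(13 - C**2)) (w(C) = -1/(7*(5 + (8 - C**2))) = -1/(7*(13 - C**2)))
-70*O + w(1) = -70*(-154) + 1/(7*(-13 + 1**2)) = 10780 + 1/(7*(-13 + 1)) = 10780 + (1/7)/(-12) = 10780 + (1/7)*(-1/12) = 10780 - 1/84 = 905519/84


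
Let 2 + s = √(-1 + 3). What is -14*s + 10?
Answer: 38 - 14*√2 ≈ 18.201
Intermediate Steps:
s = -2 + √2 (s = -2 + √(-1 + 3) = -2 + √2 ≈ -0.58579)
-14*s + 10 = -14*(-2 + √2) + 10 = (28 - 14*√2) + 10 = 38 - 14*√2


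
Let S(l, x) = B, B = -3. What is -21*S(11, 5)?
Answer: 63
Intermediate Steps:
S(l, x) = -3
-21*S(11, 5) = -21*(-3) = 63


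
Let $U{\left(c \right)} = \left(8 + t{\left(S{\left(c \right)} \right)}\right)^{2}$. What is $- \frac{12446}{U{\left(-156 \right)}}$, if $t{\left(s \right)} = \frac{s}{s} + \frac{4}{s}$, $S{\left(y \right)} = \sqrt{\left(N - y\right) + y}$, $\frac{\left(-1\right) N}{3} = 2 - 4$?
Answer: $- \frac{9371838}{55225} + \frac{1344168 \sqrt{6}}{55225} \approx -110.08$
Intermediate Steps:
$N = 6$ ($N = - 3 \left(2 - 4\right) = \left(-3\right) \left(-2\right) = 6$)
$S{\left(y \right)} = \sqrt{6}$ ($S{\left(y \right)} = \sqrt{\left(6 - y\right) + y} = \sqrt{6}$)
$t{\left(s \right)} = 1 + \frac{4}{s}$
$U{\left(c \right)} = \left(8 + \frac{\sqrt{6} \left(4 + \sqrt{6}\right)}{6}\right)^{2}$ ($U{\left(c \right)} = \left(8 + \frac{4 + \sqrt{6}}{\sqrt{6}}\right)^{2} = \left(8 + \frac{\sqrt{6}}{6} \left(4 + \sqrt{6}\right)\right)^{2} = \left(8 + \frac{\sqrt{6} \left(4 + \sqrt{6}\right)}{6}\right)^{2}$)
$- \frac{12446}{U{\left(-156 \right)}} = - \frac{12446}{\frac{251}{3} + 12 \sqrt{6}}$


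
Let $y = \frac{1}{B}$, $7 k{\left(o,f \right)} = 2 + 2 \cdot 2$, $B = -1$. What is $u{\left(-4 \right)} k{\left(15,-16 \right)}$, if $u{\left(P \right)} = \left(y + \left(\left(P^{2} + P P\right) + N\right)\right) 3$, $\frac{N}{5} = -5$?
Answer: $\frac{108}{7} \approx 15.429$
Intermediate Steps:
$N = -25$ ($N = 5 \left(-5\right) = -25$)
$k{\left(o,f \right)} = \frac{6}{7}$ ($k{\left(o,f \right)} = \frac{2 + 2 \cdot 2}{7} = \frac{2 + 4}{7} = \frac{1}{7} \cdot 6 = \frac{6}{7}$)
$y = -1$ ($y = \frac{1}{-1} = -1$)
$u{\left(P \right)} = -78 + 6 P^{2}$ ($u{\left(P \right)} = \left(-1 - \left(25 - P^{2} - P P\right)\right) 3 = \left(-1 + \left(\left(P^{2} + P^{2}\right) - 25\right)\right) 3 = \left(-1 + \left(2 P^{2} - 25\right)\right) 3 = \left(-1 + \left(-25 + 2 P^{2}\right)\right) 3 = \left(-26 + 2 P^{2}\right) 3 = -78 + 6 P^{2}$)
$u{\left(-4 \right)} k{\left(15,-16 \right)} = \left(-78 + 6 \left(-4\right)^{2}\right) \frac{6}{7} = \left(-78 + 6 \cdot 16\right) \frac{6}{7} = \left(-78 + 96\right) \frac{6}{7} = 18 \cdot \frac{6}{7} = \frac{108}{7}$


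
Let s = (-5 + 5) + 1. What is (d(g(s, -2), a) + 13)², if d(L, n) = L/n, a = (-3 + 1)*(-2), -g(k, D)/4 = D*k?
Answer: 225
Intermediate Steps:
s = 1 (s = 0 + 1 = 1)
g(k, D) = -4*D*k
a = 4 (a = -2*(-2) = 4)
(d(g(s, -2), a) + 13)² = (-4*(-2)*1/4 + 13)² = (8*(¼) + 13)² = (2 + 13)² = 15² = 225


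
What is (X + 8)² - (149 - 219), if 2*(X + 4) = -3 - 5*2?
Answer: 305/4 ≈ 76.250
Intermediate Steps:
X = -21/2 (X = -4 + (-3 - 5*2)/2 = -4 + (-3 - 10)/2 = -4 + (½)*(-13) = -4 - 13/2 = -21/2 ≈ -10.500)
(X + 8)² - (149 - 219) = (-21/2 + 8)² - (149 - 219) = (-5/2)² - 1*(-70) = 25/4 + 70 = 305/4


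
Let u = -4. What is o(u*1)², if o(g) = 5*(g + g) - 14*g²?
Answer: 69696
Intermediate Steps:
o(g) = -14*g² + 10*g (o(g) = 5*(2*g) - 14*g² = 10*g - 14*g² = -14*g² + 10*g)
o(u*1)² = (2*(-4*1)*(5 - (-28)))² = (2*(-4)*(5 - 7*(-4)))² = (2*(-4)*(5 + 28))² = (2*(-4)*33)² = (-264)² = 69696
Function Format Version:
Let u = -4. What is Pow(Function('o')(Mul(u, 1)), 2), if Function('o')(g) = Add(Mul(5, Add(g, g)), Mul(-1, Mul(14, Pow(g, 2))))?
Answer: 69696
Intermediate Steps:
Function('o')(g) = Add(Mul(-14, Pow(g, 2)), Mul(10, g)) (Function('o')(g) = Add(Mul(5, Mul(2, g)), Mul(-14, Pow(g, 2))) = Add(Mul(10, g), Mul(-14, Pow(g, 2))) = Add(Mul(-14, Pow(g, 2)), Mul(10, g)))
Pow(Function('o')(Mul(u, 1)), 2) = Pow(Mul(2, Mul(-4, 1), Add(5, Mul(-7, Mul(-4, 1)))), 2) = Pow(Mul(2, -4, Add(5, Mul(-7, -4))), 2) = Pow(Mul(2, -4, Add(5, 28)), 2) = Pow(Mul(2, -4, 33), 2) = Pow(-264, 2) = 69696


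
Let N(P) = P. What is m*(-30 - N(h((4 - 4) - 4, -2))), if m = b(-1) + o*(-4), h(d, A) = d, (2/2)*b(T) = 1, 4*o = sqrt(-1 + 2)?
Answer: 0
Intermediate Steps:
o = 1/4 (o = sqrt(-1 + 2)/4 = sqrt(1)/4 = (1/4)*1 = 1/4 ≈ 0.25000)
b(T) = 1
m = 0 (m = 1 + (1/4)*(-4) = 1 - 1 = 0)
m*(-30 - N(h((4 - 4) - 4, -2))) = 0*(-30 - ((4 - 4) - 4)) = 0*(-30 - (0 - 4)) = 0*(-30 - 1*(-4)) = 0*(-30 + 4) = 0*(-26) = 0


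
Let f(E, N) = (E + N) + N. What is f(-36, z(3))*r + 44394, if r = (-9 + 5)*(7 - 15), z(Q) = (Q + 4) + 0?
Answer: 43690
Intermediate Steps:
z(Q) = 4 + Q (z(Q) = (4 + Q) + 0 = 4 + Q)
f(E, N) = E + 2*N
r = 32 (r = -4*(-8) = 32)
f(-36, z(3))*r + 44394 = (-36 + 2*(4 + 3))*32 + 44394 = (-36 + 2*7)*32 + 44394 = (-36 + 14)*32 + 44394 = -22*32 + 44394 = -704 + 44394 = 43690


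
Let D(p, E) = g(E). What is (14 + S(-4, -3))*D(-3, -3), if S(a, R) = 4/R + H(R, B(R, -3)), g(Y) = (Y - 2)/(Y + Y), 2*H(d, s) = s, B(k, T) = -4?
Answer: 80/9 ≈ 8.8889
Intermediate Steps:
H(d, s) = s/2
g(Y) = (-2 + Y)/(2*Y) (g(Y) = (-2 + Y)/((2*Y)) = (-2 + Y)*(1/(2*Y)) = (-2 + Y)/(2*Y))
D(p, E) = (-2 + E)/(2*E)
S(a, R) = -2 + 4/R (S(a, R) = 4/R + (½)*(-4) = 4/R - 2 = -2 + 4/R)
(14 + S(-4, -3))*D(-3, -3) = (14 + (-2 + 4/(-3)))*((½)*(-2 - 3)/(-3)) = (14 + (-2 + 4*(-⅓)))*((½)*(-⅓)*(-5)) = (14 + (-2 - 4/3))*(⅚) = (14 - 10/3)*(⅚) = (32/3)*(⅚) = 80/9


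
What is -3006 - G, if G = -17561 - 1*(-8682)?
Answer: 5873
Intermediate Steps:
G = -8879 (G = -17561 + 8682 = -8879)
-3006 - G = -3006 - 1*(-8879) = -3006 + 8879 = 5873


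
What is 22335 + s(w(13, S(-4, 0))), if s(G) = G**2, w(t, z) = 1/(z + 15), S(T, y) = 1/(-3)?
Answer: 43240569/1936 ≈ 22335.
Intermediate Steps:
S(T, y) = -1/3
w(t, z) = 1/(15 + z)
22335 + s(w(13, S(-4, 0))) = 22335 + (1/(15 - 1/3))**2 = 22335 + (1/(44/3))**2 = 22335 + (3/44)**2 = 22335 + 9/1936 = 43240569/1936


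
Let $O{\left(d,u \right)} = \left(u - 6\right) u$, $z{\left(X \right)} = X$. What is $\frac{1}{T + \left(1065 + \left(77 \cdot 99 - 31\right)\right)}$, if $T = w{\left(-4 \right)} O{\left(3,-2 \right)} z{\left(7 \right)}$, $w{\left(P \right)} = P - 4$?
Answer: $\frac{1}{7761} \approx 0.00012885$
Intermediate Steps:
$w{\left(P \right)} = -4 + P$
$O{\left(d,u \right)} = u \left(-6 + u\right)$ ($O{\left(d,u \right)} = \left(u - 6\right) u = \left(-6 + u\right) u = u \left(-6 + u\right)$)
$T = -896$ ($T = \left(-4 - 4\right) \left(- 2 \left(-6 - 2\right)\right) 7 = - 8 \left(\left(-2\right) \left(-8\right)\right) 7 = \left(-8\right) 16 \cdot 7 = \left(-128\right) 7 = -896$)
$\frac{1}{T + \left(1065 + \left(77 \cdot 99 - 31\right)\right)} = \frac{1}{-896 + \left(1065 + \left(77 \cdot 99 - 31\right)\right)} = \frac{1}{-896 + \left(1065 + \left(7623 - 31\right)\right)} = \frac{1}{-896 + \left(1065 + 7592\right)} = \frac{1}{-896 + 8657} = \frac{1}{7761}$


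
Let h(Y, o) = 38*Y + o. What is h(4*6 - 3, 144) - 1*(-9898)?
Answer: 10840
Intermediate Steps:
h(Y, o) = o + 38*Y
h(4*6 - 3, 144) - 1*(-9898) = (144 + 38*(4*6 - 3)) - 1*(-9898) = (144 + 38*(24 - 3)) + 9898 = (144 + 38*21) + 9898 = (144 + 798) + 9898 = 942 + 9898 = 10840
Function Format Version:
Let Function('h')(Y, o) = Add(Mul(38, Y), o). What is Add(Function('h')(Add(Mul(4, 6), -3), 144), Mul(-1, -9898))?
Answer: 10840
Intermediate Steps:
Function('h')(Y, o) = Add(o, Mul(38, Y))
Add(Function('h')(Add(Mul(4, 6), -3), 144), Mul(-1, -9898)) = Add(Add(144, Mul(38, Add(Mul(4, 6), -3))), Mul(-1, -9898)) = Add(Add(144, Mul(38, Add(24, -3))), 9898) = Add(Add(144, Mul(38, 21)), 9898) = Add(Add(144, 798), 9898) = Add(942, 9898) = 10840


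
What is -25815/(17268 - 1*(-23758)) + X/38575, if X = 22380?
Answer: -15530349/316515590 ≈ -0.049067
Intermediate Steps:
-25815/(17268 - 1*(-23758)) + X/38575 = -25815/(17268 - 1*(-23758)) + 22380/38575 = -25815/(17268 + 23758) + 22380*(1/38575) = -25815/41026 + 4476/7715 = -15530349/316515590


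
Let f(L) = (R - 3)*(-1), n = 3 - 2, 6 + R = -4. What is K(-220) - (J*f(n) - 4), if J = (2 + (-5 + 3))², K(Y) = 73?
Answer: 77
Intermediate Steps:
R = -10 (R = -6 - 4 = -10)
n = 1
J = 0 (J = (2 - 2)² = 0² = 0)
f(L) = 13 (f(L) = (-10 - 3)*(-1) = -13*(-1) = 13)
K(-220) - (J*f(n) - 4) = 73 - (0*13 - 4) = 73 - (0 - 4) = 73 - 1*(-4) = 73 + 4 = 77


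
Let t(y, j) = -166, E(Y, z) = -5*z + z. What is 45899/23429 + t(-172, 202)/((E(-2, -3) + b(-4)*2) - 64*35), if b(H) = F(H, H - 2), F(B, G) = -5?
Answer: 7615084/3745293 ≈ 2.0332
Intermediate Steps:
E(Y, z) = -4*z
b(H) = -5
45899/23429 + t(-172, 202)/((E(-2, -3) + b(-4)*2) - 64*35) = 45899/23429 - 166/((-4*(-3) - 5*2) - 64*35) = 45899*(1/23429) - 166/((12 - 10) - 2240) = 6557/3347 - 166/(2 - 2240) = 6557/3347 - 166/(-2238) = 6557/3347 - 166*(-1/2238) = 6557/3347 + 83/1119 = 7615084/3745293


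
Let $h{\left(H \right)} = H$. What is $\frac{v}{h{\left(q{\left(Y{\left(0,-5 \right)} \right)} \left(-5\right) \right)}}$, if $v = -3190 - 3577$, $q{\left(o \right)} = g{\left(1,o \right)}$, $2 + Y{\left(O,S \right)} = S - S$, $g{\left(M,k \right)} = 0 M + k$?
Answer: $- \frac{6767}{10} \approx -676.7$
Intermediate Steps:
$g{\left(M,k \right)} = k$ ($g{\left(M,k \right)} = 0 + k = k$)
$Y{\left(O,S \right)} = -2$ ($Y{\left(O,S \right)} = -2 + \left(S - S\right) = -2 + 0 = -2$)
$q{\left(o \right)} = o$
$v = -6767$
$\frac{v}{h{\left(q{\left(Y{\left(0,-5 \right)} \right)} \left(-5\right) \right)}} = - \frac{6767}{\left(-2\right) \left(-5\right)} = - \frac{6767}{10}$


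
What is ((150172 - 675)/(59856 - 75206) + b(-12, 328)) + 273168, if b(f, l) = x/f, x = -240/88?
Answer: 23061405354/84425 ≈ 2.7316e+5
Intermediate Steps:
x = -30/11 (x = -240*1/88 = -30/11 ≈ -2.7273)
b(f, l) = -30/(11*f)
((150172 - 675)/(59856 - 75206) + b(-12, 328)) + 273168 = ((150172 - 675)/(59856 - 75206) - 30/11/(-12)) + 273168 = (149497/(-15350) - 30/11*(-1/12)) + 273168 = (149497*(-1/15350) + 5/22) + 273168 = (-149497/15350 + 5/22) + 273168 = -803046/84425 + 273168 = 23061405354/84425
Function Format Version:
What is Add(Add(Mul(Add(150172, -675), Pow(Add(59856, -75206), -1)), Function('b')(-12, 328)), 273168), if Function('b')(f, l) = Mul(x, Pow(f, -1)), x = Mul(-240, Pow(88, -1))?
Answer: Rational(23061405354, 84425) ≈ 2.7316e+5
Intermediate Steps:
x = Rational(-30, 11) (x = Mul(-240, Rational(1, 88)) = Rational(-30, 11) ≈ -2.7273)
Function('b')(f, l) = Mul(Rational(-30, 11), Pow(f, -1))
Add(Add(Mul(Add(150172, -675), Pow(Add(59856, -75206), -1)), Function('b')(-12, 328)), 273168) = Add(Add(Mul(Add(150172, -675), Pow(Add(59856, -75206), -1)), Mul(Rational(-30, 11), Pow(-12, -1))), 273168) = Add(Add(Mul(149497, Pow(-15350, -1)), Mul(Rational(-30, 11), Rational(-1, 12))), 273168) = Add(Add(Mul(149497, Rational(-1, 15350)), Rational(5, 22)), 273168) = Add(Add(Rational(-149497, 15350), Rational(5, 22)), 273168) = Add(Rational(-803046, 84425), 273168) = Rational(23061405354, 84425)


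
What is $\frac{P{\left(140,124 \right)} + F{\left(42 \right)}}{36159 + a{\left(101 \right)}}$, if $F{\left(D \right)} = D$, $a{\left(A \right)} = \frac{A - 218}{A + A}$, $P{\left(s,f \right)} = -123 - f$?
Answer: $- \frac{41410}{7304001} \approx -0.0056695$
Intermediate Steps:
$a{\left(A \right)} = \frac{-218 + A}{2 A}$
$\frac{P{\left(140,124 \right)} + F{\left(42 \right)}}{36159 + a{\left(101 \right)}} = \frac{\left(-123 - 124\right) + 42}{36159 + \frac{-218 + 101}{2 \cdot 101}} = \frac{\left(-123 - 124\right) + 42}{36159 + \frac{1}{2} \cdot \frac{1}{101} \left(-117\right)} = \frac{-247 + 42}{36159 - \frac{117}{202}} = - \frac{205}{\frac{7304001}{202}} = \left(-205\right) \frac{202}{7304001} = - \frac{41410}{7304001}$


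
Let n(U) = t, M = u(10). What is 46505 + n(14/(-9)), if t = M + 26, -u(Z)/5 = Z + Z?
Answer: 46431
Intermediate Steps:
u(Z) = -10*Z (u(Z) = -5*(Z + Z) = -10*Z)
M = -100 (M = -10*10 = -100)
t = -74 (t = -100 + 26 = -74)
n(U) = -74
46505 + n(14/(-9)) = 46505 - 74 = 46431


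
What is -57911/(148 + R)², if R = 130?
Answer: -57911/77284 ≈ -0.74933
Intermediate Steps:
-57911/(148 + R)² = -57911/(148 + 130)² = -57911/(278²) = -57911/77284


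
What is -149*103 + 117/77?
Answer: -1181602/77 ≈ -15345.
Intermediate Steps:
-149*103 + 117/77 = -15347 + 117*(1/77) = -15347 + 117/77 = -1181602/77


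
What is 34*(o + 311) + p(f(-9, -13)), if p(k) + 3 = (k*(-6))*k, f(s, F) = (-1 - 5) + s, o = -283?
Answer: -401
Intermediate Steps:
f(s, F) = -6 + s
p(k) = -3 - 6*k² (p(k) = -3 + (k*(-6))*k = -3 + (-6*k)*k = -3 - 6*k²)
34*(o + 311) + p(f(-9, -13)) = 34*(-283 + 311) + (-3 - 6*(-6 - 9)²) = 34*28 + (-3 - 6*(-15)²) = 952 + (-3 - 6*225) = 952 + (-3 - 1350) = 952 - 1353 = -401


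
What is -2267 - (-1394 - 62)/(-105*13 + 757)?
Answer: -86237/38 ≈ -2269.4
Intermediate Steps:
-2267 - (-1394 - 62)/(-105*13 + 757) = -2267 - (-1456)/(-1365 + 757) = -2267 - (-1456)/(-608) = -2267 - (-1456)*(-1)/608 = -2267 - 1*91/38 = -2267 - 91/38 = -86237/38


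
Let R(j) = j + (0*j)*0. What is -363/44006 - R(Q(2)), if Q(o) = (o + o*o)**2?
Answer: -1584579/44006 ≈ -36.008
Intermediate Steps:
Q(o) = (o + o**2)**2
R(j) = j (R(j) = j + 0*0 = j + 0 = j)
-363/44006 - R(Q(2)) = -363/44006 - 2**2*(1 + 2)**2 = -363*1/44006 - 4*3**2 = -363/44006 - 4*9 = -363/44006 - 1*36 = -363/44006 - 36 = -1584579/44006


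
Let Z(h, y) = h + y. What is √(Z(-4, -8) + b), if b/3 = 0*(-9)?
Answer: 2*I*√3 ≈ 3.4641*I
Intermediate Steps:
b = 0 (b = 3*(0*(-9)) = 3*0 = 0)
√(Z(-4, -8) + b) = √((-4 - 8) + 0) = √(-12 + 0) = √(-12) = 2*I*√3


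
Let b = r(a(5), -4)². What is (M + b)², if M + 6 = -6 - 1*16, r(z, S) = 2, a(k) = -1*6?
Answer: 576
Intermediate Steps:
a(k) = -6
M = -28 (M = -6 + (-6 - 1*16) = -6 + (-6 - 16) = -6 - 22 = -28)
b = 4 (b = 2² = 4)
(M + b)² = (-28 + 4)² = (-24)² = 576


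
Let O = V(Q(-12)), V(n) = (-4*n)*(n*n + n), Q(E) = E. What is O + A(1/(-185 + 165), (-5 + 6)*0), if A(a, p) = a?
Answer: 126719/20 ≈ 6336.0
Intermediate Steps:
V(n) = -4*n*(n + n**2) (V(n) = (-4*n)*(n**2 + n) = (-4*n)*(n + n**2) = -4*n*(n + n**2))
O = 6336 (O = 4*(-12)**2*(-1 - 1*(-12)) = 4*144*(-1 + 12) = 4*144*11 = 6336)
O + A(1/(-185 + 165), (-5 + 6)*0) = 6336 + 1/(-185 + 165) = 6336 + 1/(-20) = 6336 - 1/20 = 126719/20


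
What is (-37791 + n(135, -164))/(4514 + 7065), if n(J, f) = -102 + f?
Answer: -38057/11579 ≈ -3.2867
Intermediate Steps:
(-37791 + n(135, -164))/(4514 + 7065) = (-37791 + (-102 - 164))/(4514 + 7065) = (-37791 - 266)/11579 = -38057*1/11579 = -38057/11579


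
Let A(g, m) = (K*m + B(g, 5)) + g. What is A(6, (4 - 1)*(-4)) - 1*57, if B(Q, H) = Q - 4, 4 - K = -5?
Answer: -157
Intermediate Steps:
K = 9 (K = 4 - 1*(-5) = 4 + 5 = 9)
B(Q, H) = -4 + Q
A(g, m) = -4 + 2*g + 9*m (A(g, m) = (9*m + (-4 + g)) + g = (-4 + g + 9*m) + g = -4 + 2*g + 9*m)
A(6, (4 - 1)*(-4)) - 1*57 = (-4 + 2*6 + 9*((4 - 1)*(-4))) - 1*57 = (-4 + 12 + 9*(3*(-4))) - 57 = (-4 + 12 + 9*(-12)) - 57 = (-4 + 12 - 108) - 57 = -100 - 57 = -157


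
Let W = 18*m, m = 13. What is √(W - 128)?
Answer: √106 ≈ 10.296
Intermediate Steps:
W = 234 (W = 18*13 = 234)
√(W - 128) = √(234 - 128) = √106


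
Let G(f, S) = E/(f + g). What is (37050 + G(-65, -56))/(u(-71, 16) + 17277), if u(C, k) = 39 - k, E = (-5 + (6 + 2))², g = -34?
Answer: 407549/190300 ≈ 2.1416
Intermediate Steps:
E = 9 (E = (-5 + 8)² = 3² = 9)
G(f, S) = 9/(-34 + f) (G(f, S) = 9/(f - 34) = 9/(-34 + f))
(37050 + G(-65, -56))/(u(-71, 16) + 17277) = (37050 + 9/(-34 - 65))/((39 - 1*16) + 17277) = (37050 + 9/(-99))/((39 - 16) + 17277) = (37050 + 9*(-1/99))/(23 + 17277) = (37050 - 1/11)/17300 = (407549/11)*(1/17300) = 407549/190300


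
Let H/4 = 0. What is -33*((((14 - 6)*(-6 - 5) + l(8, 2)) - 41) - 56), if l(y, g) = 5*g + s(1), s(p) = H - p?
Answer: 5808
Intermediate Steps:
H = 0 (H = 4*0 = 0)
s(p) = -p (s(p) = 0 - p = -p)
l(y, g) = -1 + 5*g (l(y, g) = 5*g - 1*1 = 5*g - 1 = -1 + 5*g)
-33*((((14 - 6)*(-6 - 5) + l(8, 2)) - 41) - 56) = -33*((((14 - 6)*(-6 - 5) + (-1 + 5*2)) - 41) - 56) = -33*(((8*(-11) + (-1 + 10)) - 41) - 56) = -33*(((-88 + 9) - 41) - 56) = -33*((-79 - 41) - 56) = -33*(-120 - 56) = -33*(-176) = 5808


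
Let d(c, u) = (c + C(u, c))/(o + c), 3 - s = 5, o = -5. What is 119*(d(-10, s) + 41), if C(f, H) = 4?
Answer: 24633/5 ≈ 4926.6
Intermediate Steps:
s = -2 (s = 3 - 1*5 = 3 - 5 = -2)
d(c, u) = (4 + c)/(-5 + c) (d(c, u) = (c + 4)/(-5 + c) = (4 + c)/(-5 + c))
119*(d(-10, s) + 41) = 119*((4 - 10)/(-5 - 10) + 41) = 119*(-6/(-15) + 41) = 119*(-1/15*(-6) + 41) = 119*(⅖ + 41) = 119*(207/5) = 24633/5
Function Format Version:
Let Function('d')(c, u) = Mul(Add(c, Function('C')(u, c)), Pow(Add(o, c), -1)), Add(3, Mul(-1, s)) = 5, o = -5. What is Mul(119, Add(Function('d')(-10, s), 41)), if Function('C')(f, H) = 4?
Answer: Rational(24633, 5) ≈ 4926.6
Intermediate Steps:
s = -2 (s = Add(3, Mul(-1, 5)) = Add(3, -5) = -2)
Function('d')(c, u) = Mul(Pow(Add(-5, c), -1), Add(4, c)) (Function('d')(c, u) = Mul(Add(c, 4), Pow(Add(-5, c), -1)) = Mul(Add(4, c), Pow(Add(-5, c), -1)) = Mul(Pow(Add(-5, c), -1), Add(4, c)))
Mul(119, Add(Function('d')(-10, s), 41)) = Mul(119, Add(Mul(Pow(Add(-5, -10), -1), Add(4, -10)), 41)) = Mul(119, Add(Mul(Pow(-15, -1), -6), 41)) = Mul(119, Add(Mul(Rational(-1, 15), -6), 41)) = Mul(119, Add(Rational(2, 5), 41)) = Mul(119, Rational(207, 5)) = Rational(24633, 5)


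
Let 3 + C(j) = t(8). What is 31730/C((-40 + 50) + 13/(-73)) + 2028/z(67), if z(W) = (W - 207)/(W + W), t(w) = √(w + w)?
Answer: 1042612/35 ≈ 29789.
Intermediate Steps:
t(w) = √2*√w (t(w) = √(2*w) = √2*√w)
C(j) = 1 (C(j) = -3 + √2*√8 = -3 + √2*(2*√2) = -3 + 4 = 1)
z(W) = (-207 + W)/(2*W) (z(W) = (-207 + W)/((2*W)) = (-207 + W)*(1/(2*W)) = (-207 + W)/(2*W))
31730/C((-40 + 50) + 13/(-73)) + 2028/z(67) = 31730/1 + 2028/(((½)*(-207 + 67)/67)) = 31730*1 + 2028/(((½)*(1/67)*(-140))) = 31730 + 2028/(-70/67) = 31730 + 2028*(-67/70) = 31730 - 67938/35 = 1042612/35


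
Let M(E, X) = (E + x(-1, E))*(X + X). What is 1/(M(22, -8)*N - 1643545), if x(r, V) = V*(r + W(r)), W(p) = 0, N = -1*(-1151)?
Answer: -1/1643545 ≈ -6.0844e-7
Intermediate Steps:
N = 1151
x(r, V) = V*r (x(r, V) = V*(r + 0) = V*r)
M(E, X) = 0 (M(E, X) = (E + E*(-1))*(X + X) = (E - E)*(2*X) = 0*(2*X) = 0)
1/(M(22, -8)*N - 1643545) = 1/(0*1151 - 1643545) = 1/(0 - 1643545) = 1/(-1643545) = -1/1643545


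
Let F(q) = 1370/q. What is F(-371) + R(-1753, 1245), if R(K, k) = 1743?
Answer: 645283/371 ≈ 1739.3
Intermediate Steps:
F(-371) + R(-1753, 1245) = 1370/(-371) + 1743 = 1370*(-1/371) + 1743 = -1370/371 + 1743 = 645283/371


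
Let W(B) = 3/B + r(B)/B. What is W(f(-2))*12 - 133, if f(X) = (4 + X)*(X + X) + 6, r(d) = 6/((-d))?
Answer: -169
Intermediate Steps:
r(d) = -6/d (r(d) = 6*(-1/d) = -6/d)
f(X) = 6 + 2*X*(4 + X) (f(X) = (4 + X)*(2*X) + 6 = 2*X*(4 + X) + 6 = 6 + 2*X*(4 + X))
W(B) = -6/B² + 3/B (W(B) = 3/B + (-6/B)/B = 3/B - 6/B² = -6/B² + 3/B)
W(f(-2))*12 - 133 = (3*(-2 + (6 + 2*(-2)² + 8*(-2)))/(6 + 2*(-2)² + 8*(-2))²)*12 - 133 = (3*(-2 + (6 + 2*4 - 16))/(6 + 2*4 - 16)²)*12 - 133 = (3*(-2 + (6 + 8 - 16))/(6 + 8 - 16)²)*12 - 133 = (3*(-2 - 2)/(-2)²)*12 - 133 = (3*(¼)*(-4))*12 - 133 = -3*12 - 133 = -36 - 133 = -169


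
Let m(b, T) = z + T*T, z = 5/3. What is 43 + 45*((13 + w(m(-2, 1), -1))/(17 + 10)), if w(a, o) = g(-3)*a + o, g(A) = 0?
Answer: 63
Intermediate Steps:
z = 5/3 (z = 5*(1/3) = 5/3 ≈ 1.6667)
m(b, T) = 5/3 + T**2 (m(b, T) = 5/3 + T*T = 5/3 + T**2)
w(a, o) = o (w(a, o) = 0*a + o = 0 + o = o)
43 + 45*((13 + w(m(-2, 1), -1))/(17 + 10)) = 43 + 45*((13 - 1)/(17 + 10)) = 43 + 45*(12/27) = 43 + 45*(12*(1/27)) = 43 + 45*(4/9) = 43 + 20 = 63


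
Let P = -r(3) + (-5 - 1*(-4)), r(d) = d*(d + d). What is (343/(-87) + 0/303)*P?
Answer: 6517/87 ≈ 74.908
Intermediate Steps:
r(d) = 2*d**2 (r(d) = d*(2*d) = 2*d**2)
P = -19 (P = -2*3**2 + (-5 - 1*(-4)) = -2*9 + (-5 + 4) = -1*18 - 1 = -18 - 1 = -19)
(343/(-87) + 0/303)*P = (343/(-87) + 0/303)*(-19) = (343*(-1/87) + 0*(1/303))*(-19) = (-343/87 + 0)*(-19) = -343/87*(-19) = 6517/87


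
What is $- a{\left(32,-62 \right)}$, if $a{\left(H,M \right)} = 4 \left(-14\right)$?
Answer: $56$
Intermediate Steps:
$a{\left(H,M \right)} = -56$
$- a{\left(32,-62 \right)} = \left(-1\right) \left(-56\right) = 56$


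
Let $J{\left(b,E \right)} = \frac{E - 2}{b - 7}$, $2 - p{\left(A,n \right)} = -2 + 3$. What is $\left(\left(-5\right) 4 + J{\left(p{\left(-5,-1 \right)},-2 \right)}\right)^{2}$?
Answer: $\frac{3364}{9} \approx 373.78$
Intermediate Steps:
$p{\left(A,n \right)} = 1$ ($p{\left(A,n \right)} = 2 - \left(-2 + 3\right) = 2 - 1 = 1$)
$J{\left(b,E \right)} = \frac{-2 + E}{-7 + b}$
$\left(\left(-5\right) 4 + J{\left(p{\left(-5,-1 \right)},-2 \right)}\right)^{2} = \left(\left(-5\right) 4 + \frac{-2 - 2}{-7 + 1}\right)^{2} = \left(-20 + \frac{1}{-6} \left(-4\right)\right)^{2} = \left(-20 - - \frac{2}{3}\right)^{2} = \left(-20 + \frac{2}{3}\right)^{2} = \left(- \frac{58}{3}\right)^{2} = \frac{3364}{9}$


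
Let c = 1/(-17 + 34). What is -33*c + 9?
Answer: 120/17 ≈ 7.0588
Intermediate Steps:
c = 1/17 ≈ 0.058824
-33*c + 9 = -33*1/17 + 9 = -33/17 + 9 = 120/17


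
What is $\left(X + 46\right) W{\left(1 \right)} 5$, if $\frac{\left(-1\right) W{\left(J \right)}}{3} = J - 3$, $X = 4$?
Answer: $1500$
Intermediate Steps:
$W{\left(J \right)} = 9 - 3 J$ ($W{\left(J \right)} = - 3 \left(J - 3\right) = - 3 \left(-3 + J\right) = 9 - 3 J$)
$\left(X + 46\right) W{\left(1 \right)} 5 = \left(4 + 46\right) \left(9 - 3\right) 5 = 50 \left(9 - 3\right) 5 = 50 \cdot 6 \cdot 5 = 50 \cdot 30 = 1500$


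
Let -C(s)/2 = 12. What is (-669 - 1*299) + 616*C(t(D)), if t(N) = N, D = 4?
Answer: -15752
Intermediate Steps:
C(s) = -24 (C(s) = -2*12 = -24)
(-669 - 1*299) + 616*C(t(D)) = (-669 - 1*299) + 616*(-24) = (-669 - 299) - 14784 = -968 - 14784 = -15752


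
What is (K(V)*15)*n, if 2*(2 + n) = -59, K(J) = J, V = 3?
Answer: -2835/2 ≈ -1417.5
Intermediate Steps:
n = -63/2 (n = -2 + (½)*(-59) = -2 - 59/2 = -63/2 ≈ -31.500)
(K(V)*15)*n = (3*15)*(-63/2) = 45*(-63/2) = -2835/2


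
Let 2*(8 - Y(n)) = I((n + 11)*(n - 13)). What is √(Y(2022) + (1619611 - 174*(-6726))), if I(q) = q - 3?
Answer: 2*√186949 ≈ 864.75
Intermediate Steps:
I(q) = -3 + q
Y(n) = 19/2 - (-13 + n)*(11 + n)/2 (Y(n) = 8 - (-3 + (n + 11)*(n - 13))/2 = 8 - (-3 + (11 + n)*(-13 + n))/2 = 8 - (-3 + (-13 + n)*(11 + n))/2 = 8 + (3/2 - (-13 + n)*(11 + n)/2) = 19/2 - (-13 + n)*(11 + n)/2)
√(Y(2022) + (1619611 - 174*(-6726))) = √((81 + 2022 - ½*2022²) + (1619611 - 174*(-6726))) = √((81 + 2022 - ½*4088484) + (1619611 - 1*(-1170324))) = √((81 + 2022 - 2044242) + (1619611 + 1170324)) = √(-2042139 + 2789935) = √747796 = 2*√186949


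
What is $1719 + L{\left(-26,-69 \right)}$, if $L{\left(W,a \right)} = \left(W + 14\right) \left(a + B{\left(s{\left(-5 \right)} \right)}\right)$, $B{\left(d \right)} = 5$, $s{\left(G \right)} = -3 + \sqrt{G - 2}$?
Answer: $2487$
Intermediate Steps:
$s{\left(G \right)} = -3 + \sqrt{-2 + G}$
$L{\left(W,a \right)} = \left(5 + a\right) \left(14 + W\right)$ ($L{\left(W,a \right)} = \left(W + 14\right) \left(a + 5\right) = \left(14 + W\right) \left(5 + a\right) = \left(5 + a\right) \left(14 + W\right)$)
$1719 + L{\left(-26,-69 \right)} = 1719 + \left(70 + 5 \left(-26\right) + 14 \left(-69\right) - -1794\right) = 1719 + \left(70 - 130 - 966 + 1794\right) = 1719 + 768 = 2487$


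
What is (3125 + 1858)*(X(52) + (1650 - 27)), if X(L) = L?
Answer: 8346525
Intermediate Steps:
(3125 + 1858)*(X(52) + (1650 - 27)) = (3125 + 1858)*(52 + (1650 - 27)) = 4983*(52 + 1623) = 4983*1675 = 8346525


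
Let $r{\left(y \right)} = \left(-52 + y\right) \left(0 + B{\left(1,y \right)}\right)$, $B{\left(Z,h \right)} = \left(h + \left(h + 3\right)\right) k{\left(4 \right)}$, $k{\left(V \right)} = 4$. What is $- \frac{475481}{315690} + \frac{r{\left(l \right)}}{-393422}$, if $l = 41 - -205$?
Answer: $- \frac{154163764391}{62099695590} \approx -2.4825$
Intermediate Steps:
$B{\left(Z,h \right)} = 12 + 8 h$ ($B{\left(Z,h \right)} = \left(h + \left(h + 3\right)\right) 4 = \left(h + \left(3 + h\right)\right) 4 = \left(3 + 2 h\right) 4 = 12 + 8 h$)
$l = 246$ ($l = 41 + 205 = 246$)
$r{\left(y \right)} = \left(-52 + y\right) \left(12 + 8 y\right)$ ($r{\left(y \right)} = \left(-52 + y\right) \left(0 + \left(12 + 8 y\right)\right) = \left(-52 + y\right) \left(12 + 8 y\right)$)
$- \frac{475481}{315690} + \frac{r{\left(l \right)}}{-393422} = - \frac{475481}{315690} + \frac{4 \left(-52 + 246\right) \left(3 + 2 \cdot 246\right)}{-393422} = \left(-475481\right) \frac{1}{315690} + 4 \cdot 194 \left(3 + 492\right) \left(- \frac{1}{393422}\right) = - \frac{475481}{315690} + 4 \cdot 194 \cdot 495 \left(- \frac{1}{393422}\right) = - \frac{475481}{315690} + 384120 \left(- \frac{1}{393422}\right) = - \frac{475481}{315690} - \frac{192060}{196711} = - \frac{154163764391}{62099695590}$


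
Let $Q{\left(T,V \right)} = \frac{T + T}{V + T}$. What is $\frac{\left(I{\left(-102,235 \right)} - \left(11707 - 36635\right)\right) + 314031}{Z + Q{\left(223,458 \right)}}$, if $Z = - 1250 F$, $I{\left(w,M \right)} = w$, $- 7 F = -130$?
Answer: $- \frac{1615331319}{110659378} \approx -14.597$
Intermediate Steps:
$F = \frac{130}{7}$ ($F = \left(- \frac{1}{7}\right) \left(-130\right) = \frac{130}{7} \approx 18.571$)
$Z = - \frac{162500}{7}$ ($Z = \left(-1250\right) \frac{130}{7} = - \frac{162500}{7} \approx -23214.0$)
$Q{\left(T,V \right)} = \frac{2 T}{T + V}$
$\frac{\left(I{\left(-102,235 \right)} - \left(11707 - 36635\right)\right) + 314031}{Z + Q{\left(223,458 \right)}} = \frac{\left(-102 - \left(11707 - 36635\right)\right) + 314031}{- \frac{162500}{7} + 2 \cdot 223 \frac{1}{223 + 458}} = \frac{\left(-102 - \left(11707 - 36635\right)\right) + 314031}{- \frac{162500}{7} + 2 \cdot 223 \cdot \frac{1}{681}} = \frac{\left(-102 - -24928\right) + 314031}{- \frac{162500}{7} + 2 \cdot 223 \cdot \frac{1}{681}} = \frac{\left(-102 + 24928\right) + 314031}{- \frac{162500}{7} + \frac{446}{681}} = \frac{24826 + 314031}{- \frac{110659378}{4767}} = 338857 \left(- \frac{4767}{110659378}\right) = - \frac{1615331319}{110659378}$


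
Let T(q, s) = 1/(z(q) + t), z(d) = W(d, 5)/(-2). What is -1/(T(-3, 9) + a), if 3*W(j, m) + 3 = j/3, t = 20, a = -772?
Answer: 62/47861 ≈ 0.0012954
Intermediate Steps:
W(j, m) = -1 + j/9 (W(j, m) = -1 + (j/3)/3 = -1 + j/9)
z(d) = ½ - d/18 (z(d) = (-1 + d/9)/(-2) = (-1 + d/9)*(-½) = ½ - d/18)
T(q, s) = 1/(41/2 - q/18) (T(q, s) = 1/((½ - q/18) + 20) = 1/(41/2 - q/18))
-1/(T(-3, 9) + a) = -1/(-18/(-369 - 3) - 772) = -1/(-18/(-372) - 772) = -1/(-18*(-1/372) - 772) = -1/(3/62 - 772) = -1/(-47861/62) = -1*(-62/47861) = 62/47861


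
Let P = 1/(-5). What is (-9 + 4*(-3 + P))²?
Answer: 11881/25 ≈ 475.24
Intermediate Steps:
P = -⅕ ≈ -0.20000
(-9 + 4*(-3 + P))² = (-9 + 4*(-3 - ⅕))² = (-9 + 4*(-16/5))² = (-9 - 64/5)² = (-109/5)² = 11881/25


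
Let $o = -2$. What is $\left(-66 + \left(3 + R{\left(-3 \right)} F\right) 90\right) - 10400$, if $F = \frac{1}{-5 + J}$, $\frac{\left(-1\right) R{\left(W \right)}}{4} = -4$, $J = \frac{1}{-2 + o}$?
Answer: $- \frac{73292}{7} \approx -10470.0$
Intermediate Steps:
$J = - \frac{1}{4}$ ($J = \frac{1}{-2 - 2} = \frac{1}{-4} = - \frac{1}{4} \approx -0.25$)
$R{\left(W \right)} = 16$ ($R{\left(W \right)} = \left(-4\right) \left(-4\right) = 16$)
$F = - \frac{4}{21}$ ($F = \frac{1}{-5 - \frac{1}{4}} = \frac{1}{- \frac{21}{4}} = - \frac{4}{21} \approx -0.19048$)
$\left(-66 + \left(3 + R{\left(-3 \right)} F\right) 90\right) - 10400 = \left(-66 + \left(3 + 16 \left(- \frac{4}{21}\right)\right) 90\right) - 10400 = \left(-66 + \left(3 - \frac{64}{21}\right) 90\right) - 10400 = \left(-66 - \frac{30}{7}\right) - 10400 = - \frac{492}{7} - 10400 = - \frac{73292}{7}$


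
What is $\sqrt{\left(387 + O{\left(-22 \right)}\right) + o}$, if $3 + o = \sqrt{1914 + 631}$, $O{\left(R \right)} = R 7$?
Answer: $\sqrt{230 + \sqrt{2545}} \approx 16.747$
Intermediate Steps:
$O{\left(R \right)} = 7 R$
$o = -3 + \sqrt{2545}$ ($o = -3 + \sqrt{1914 + 631} = -3 + \sqrt{2545} \approx 47.448$)
$\sqrt{\left(387 + O{\left(-22 \right)}\right) + o} = \sqrt{\left(387 + 7 \left(-22\right)\right) - \left(3 - \sqrt{2545}\right)} = \sqrt{\left(387 - 154\right) - \left(3 - \sqrt{2545}\right)} = \sqrt{233 - \left(3 - \sqrt{2545}\right)} = \sqrt{230 + \sqrt{2545}}$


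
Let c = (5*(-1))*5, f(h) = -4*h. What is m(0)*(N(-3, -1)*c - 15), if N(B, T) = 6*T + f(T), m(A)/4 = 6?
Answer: 840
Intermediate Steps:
c = -25 (c = -5*5 = -25)
m(A) = 24 (m(A) = 4*6 = 24)
N(B, T) = 2*T (N(B, T) = 6*T - 4*T = 2*T)
m(0)*(N(-3, -1)*c - 15) = 24*((2*(-1))*(-25) - 15) = 24*(-2*(-25) - 15) = 24*(50 - 15) = 24*35 = 840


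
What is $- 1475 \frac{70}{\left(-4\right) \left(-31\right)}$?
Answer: $- \frac{51625}{62} \approx -832.66$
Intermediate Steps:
$- 1475 \frac{70}{\left(-4\right) \left(-31\right)} = - 1475 \cdot \frac{70}{124} = - 1475 \cdot 70 \cdot \frac{1}{124} = \left(-1475\right) \frac{35}{62} = - \frac{51625}{62}$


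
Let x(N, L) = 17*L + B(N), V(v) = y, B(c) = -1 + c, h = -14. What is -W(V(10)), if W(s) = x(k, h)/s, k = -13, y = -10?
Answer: -126/5 ≈ -25.200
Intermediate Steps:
V(v) = -10
x(N, L) = -1 + N + 17*L (x(N, L) = 17*L + (-1 + N) = -1 + N + 17*L)
W(s) = -252/s (W(s) = (-1 - 13 + 17*(-14))/s = (-1 - 13 - 238)/s = -252/s)
-W(V(10)) = -(-252)/(-10) = -(-252)*(-1)/10 = -1*126/5 = -126/5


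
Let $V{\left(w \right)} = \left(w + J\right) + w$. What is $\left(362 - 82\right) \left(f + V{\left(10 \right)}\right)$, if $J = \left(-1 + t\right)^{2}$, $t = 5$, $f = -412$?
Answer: $-105280$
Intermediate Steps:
$J = 16$ ($J = \left(-1 + 5\right)^{2} = 4^{2} = 16$)
$V{\left(w \right)} = 16 + 2 w$ ($V{\left(w \right)} = \left(w + 16\right) + w = \left(16 + w\right) + w = 16 + 2 w$)
$\left(362 - 82\right) \left(f + V{\left(10 \right)}\right) = \left(362 - 82\right) \left(-412 + \left(16 + 2 \cdot 10\right)\right) = 280 \left(-412 + \left(16 + 20\right)\right) = 280 \left(-412 + 36\right) = 280 \left(-376\right) = -105280$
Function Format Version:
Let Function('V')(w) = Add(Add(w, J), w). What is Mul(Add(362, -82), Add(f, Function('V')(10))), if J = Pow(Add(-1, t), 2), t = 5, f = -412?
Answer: -105280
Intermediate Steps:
J = 16 (J = Pow(Add(-1, 5), 2) = Pow(4, 2) = 16)
Function('V')(w) = Add(16, Mul(2, w)) (Function('V')(w) = Add(Add(w, 16), w) = Add(Add(16, w), w) = Add(16, Mul(2, w)))
Mul(Add(362, -82), Add(f, Function('V')(10))) = Mul(Add(362, -82), Add(-412, Add(16, Mul(2, 10)))) = Mul(280, Add(-412, Add(16, 20))) = Mul(280, Add(-412, 36)) = Mul(280, -376) = -105280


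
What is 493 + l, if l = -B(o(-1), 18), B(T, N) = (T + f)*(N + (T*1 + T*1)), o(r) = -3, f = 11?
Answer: 397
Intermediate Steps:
B(T, N) = (11 + T)*(N + 2*T) (B(T, N) = (T + 11)*(N + (T*1 + T*1)) = (11 + T)*(N + (T + T)) = (11 + T)*(N + 2*T))
l = -96 (l = -(2*(-3)**2 + 11*18 + 22*(-3) + 18*(-3)) = -(2*9 + 198 - 66 - 54) = -(18 + 198 - 66 - 54) = -1*96 = -96)
493 + l = 493 - 96 = 397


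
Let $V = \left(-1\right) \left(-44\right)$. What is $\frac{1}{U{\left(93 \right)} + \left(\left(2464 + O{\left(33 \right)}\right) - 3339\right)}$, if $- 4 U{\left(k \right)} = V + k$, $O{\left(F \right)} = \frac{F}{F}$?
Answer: $- \frac{4}{3633} \approx -0.001101$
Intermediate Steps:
$V = 44$
$O{\left(F \right)} = 1$
$U{\left(k \right)} = -11 - \frac{k}{4}$ ($U{\left(k \right)} = - \frac{44 + k}{4} = -11 - \frac{k}{4}$)
$\frac{1}{U{\left(93 \right)} + \left(\left(2464 + O{\left(33 \right)}\right) - 3339\right)} = \frac{1}{\left(-11 - \frac{93}{4}\right) + \left(\left(2464 + 1\right) - 3339\right)} = \frac{1}{\left(-11 - \frac{93}{4}\right) + \left(2465 - 3339\right)} = \frac{1}{- \frac{137}{4} - 874} = \frac{1}{- \frac{3633}{4}} = - \frac{4}{3633}$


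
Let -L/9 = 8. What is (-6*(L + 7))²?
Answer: 152100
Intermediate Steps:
L = -72 (L = -9*8 = -72)
(-6*(L + 7))² = (-6*(-72 + 7))² = (-6*(-65))² = 390² = 152100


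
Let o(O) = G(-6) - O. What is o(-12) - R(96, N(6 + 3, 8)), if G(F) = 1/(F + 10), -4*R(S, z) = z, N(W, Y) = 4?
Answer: 53/4 ≈ 13.250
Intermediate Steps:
R(S, z) = -z/4
G(F) = 1/(10 + F)
o(O) = 1/4 - O (o(O) = 1/(10 - 6) - O = 1/4 - O)
o(-12) - R(96, N(6 + 3, 8)) = (1/4 - 1*(-12)) - (-1)*4/4 = (1/4 + 12) - 1*(-1) = 49/4 + 1 = 53/4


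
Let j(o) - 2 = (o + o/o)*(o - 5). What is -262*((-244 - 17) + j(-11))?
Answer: 25938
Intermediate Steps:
j(o) = 2 + (1 + o)*(-5 + o) (j(o) = 2 + (o + o/o)*(o - 5) = 2 + (o + 1)*(-5 + o) = 2 + (1 + o)*(-5 + o))
-262*((-244 - 17) + j(-11)) = -262*((-244 - 17) + (-3 + (-11)**2 - 4*(-11))) = -262*(-261 + (-3 + 121 + 44)) = -262*(-261 + 162) = -262*(-99) = 25938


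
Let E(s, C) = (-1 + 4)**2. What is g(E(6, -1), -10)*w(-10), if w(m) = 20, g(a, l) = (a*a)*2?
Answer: 3240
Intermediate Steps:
E(s, C) = 9 (E(s, C) = 3**2 = 9)
g(a, l) = 2*a**2 (g(a, l) = a**2*2 = 2*a**2)
g(E(6, -1), -10)*w(-10) = (2*9**2)*20 = (2*81)*20 = 162*20 = 3240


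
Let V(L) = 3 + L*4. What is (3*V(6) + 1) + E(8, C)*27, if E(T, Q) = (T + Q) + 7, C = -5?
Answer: 352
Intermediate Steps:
V(L) = 3 + 4*L
E(T, Q) = 7 + Q + T (E(T, Q) = (Q + T) + 7 = 7 + Q + T)
(3*V(6) + 1) + E(8, C)*27 = (3*(3 + 4*6) + 1) + (7 - 5 + 8)*27 = (3*(3 + 24) + 1) + 10*27 = (3*27 + 1) + 270 = (81 + 1) + 270 = 82 + 270 = 352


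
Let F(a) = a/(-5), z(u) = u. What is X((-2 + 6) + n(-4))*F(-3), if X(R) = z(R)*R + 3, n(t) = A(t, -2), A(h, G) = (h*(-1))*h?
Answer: 441/5 ≈ 88.200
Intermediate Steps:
F(a) = -a/5 (F(a) = a*(-⅕) = -a/5)
A(h, G) = -h² (A(h, G) = (-h)*h = -h²)
n(t) = -t²
X(R) = 3 + R² (X(R) = R*R + 3 = R² + 3 = 3 + R²)
X((-2 + 6) + n(-4))*F(-3) = (3 + ((-2 + 6) - 1*(-4)²)²)*(-⅕*(-3)) = (3 + (4 - 1*16)²)*(⅗) = (3 + (4 - 16)²)*(⅗) = (3 + (-12)²)*(⅗) = (3 + 144)*(⅗) = 147*(⅗) = 441/5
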